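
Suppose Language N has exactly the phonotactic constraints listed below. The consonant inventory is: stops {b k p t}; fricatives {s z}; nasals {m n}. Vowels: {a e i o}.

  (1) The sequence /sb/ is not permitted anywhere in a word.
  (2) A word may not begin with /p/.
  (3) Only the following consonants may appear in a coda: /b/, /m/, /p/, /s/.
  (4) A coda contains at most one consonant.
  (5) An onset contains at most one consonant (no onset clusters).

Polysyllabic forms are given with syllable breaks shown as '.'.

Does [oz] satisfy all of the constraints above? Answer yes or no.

[oz] — violates constraint 3: syllable 1 coda contains /z/, which is not a licensed coda consonant → ill-formed

no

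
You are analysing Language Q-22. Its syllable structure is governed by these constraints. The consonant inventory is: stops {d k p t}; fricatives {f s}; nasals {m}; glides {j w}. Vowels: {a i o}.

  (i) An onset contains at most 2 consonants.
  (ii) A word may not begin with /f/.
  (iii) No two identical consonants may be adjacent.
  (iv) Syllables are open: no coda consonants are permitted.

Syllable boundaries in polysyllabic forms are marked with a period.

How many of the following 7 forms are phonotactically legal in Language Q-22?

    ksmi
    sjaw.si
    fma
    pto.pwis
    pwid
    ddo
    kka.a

ksmi — violates constraint (i): syllable 1 onset /ksm/ has 3 consonants (> 2) → phonotactically illegal
sjaw.si — violates constraint (iv): syllable 1 coda /w/ has 1 consonant (> 0) → phonotactically illegal
fma — violates constraint (ii): word begins with /f/ → phonotactically illegal
pto.pwis — violates constraint (iv): syllable 2 coda /s/ has 1 consonant (> 0) → phonotactically illegal
pwid — violates constraint (iv): syllable 1 coda /d/ has 1 consonant (> 0) → phonotactically illegal
ddo — violates constraint (iii): adjacent identical consonants /dd/ → phonotactically illegal
kka.a — violates constraint (iii): adjacent identical consonants /kk/ → phonotactically illegal
No form is phonotactically legal → 0.

0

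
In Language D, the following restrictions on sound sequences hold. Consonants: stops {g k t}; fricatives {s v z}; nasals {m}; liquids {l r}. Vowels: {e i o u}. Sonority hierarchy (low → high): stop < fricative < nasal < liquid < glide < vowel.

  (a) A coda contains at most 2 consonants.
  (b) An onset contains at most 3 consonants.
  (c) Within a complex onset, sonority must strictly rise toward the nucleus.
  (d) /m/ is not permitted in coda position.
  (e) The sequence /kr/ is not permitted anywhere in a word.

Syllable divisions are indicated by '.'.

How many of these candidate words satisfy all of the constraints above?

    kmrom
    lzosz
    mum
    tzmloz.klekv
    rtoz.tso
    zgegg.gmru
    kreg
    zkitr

0

kmrom — violates constraint (d): syllable 1 coda contains /m/ → phonotactically illegal
lzosz — violates constraint (c): syllable 1 onset /lz/: /l/ (liquid, 4) → /z/ (fricative, 2) does not rise → phonotactically illegal
mum — violates constraint (d): syllable 1 coda contains /m/ → phonotactically illegal
tzmloz.klekv — violates constraint (b): syllable 1 onset /tzml/ has 4 consonants (> 3) → phonotactically illegal
rtoz.tso — violates constraint (c): syllable 1 onset /rt/: /r/ (liquid, 4) → /t/ (stop, 1) does not rise → phonotactically illegal
zgegg.gmru — violates constraint (c): syllable 1 onset /zg/: /z/ (fricative, 2) → /g/ (stop, 1) does not rise → phonotactically illegal
kreg — violates constraint (e): contains banned sequence /kr/ → phonotactically illegal
zkitr — violates constraint (c): syllable 1 onset /zk/: /z/ (fricative, 2) → /k/ (stop, 1) does not rise → phonotactically illegal
No form is phonotactically legal → 0.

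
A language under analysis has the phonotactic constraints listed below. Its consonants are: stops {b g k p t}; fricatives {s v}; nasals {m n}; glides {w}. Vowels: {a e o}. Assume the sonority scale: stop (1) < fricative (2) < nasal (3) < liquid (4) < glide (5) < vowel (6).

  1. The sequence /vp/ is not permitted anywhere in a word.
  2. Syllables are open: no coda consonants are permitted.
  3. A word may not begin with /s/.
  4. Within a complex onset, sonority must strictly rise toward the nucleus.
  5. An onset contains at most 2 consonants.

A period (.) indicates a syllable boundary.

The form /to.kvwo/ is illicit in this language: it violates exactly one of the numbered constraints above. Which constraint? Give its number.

5

/to.kvwo/: syllable 2 onset /kvw/ has 3 consonants (> 2).
This is a violation of constraint 5: "An onset contains at most 2 consonants."
The remaining constraints (1, 2, 3, 4) are satisfied.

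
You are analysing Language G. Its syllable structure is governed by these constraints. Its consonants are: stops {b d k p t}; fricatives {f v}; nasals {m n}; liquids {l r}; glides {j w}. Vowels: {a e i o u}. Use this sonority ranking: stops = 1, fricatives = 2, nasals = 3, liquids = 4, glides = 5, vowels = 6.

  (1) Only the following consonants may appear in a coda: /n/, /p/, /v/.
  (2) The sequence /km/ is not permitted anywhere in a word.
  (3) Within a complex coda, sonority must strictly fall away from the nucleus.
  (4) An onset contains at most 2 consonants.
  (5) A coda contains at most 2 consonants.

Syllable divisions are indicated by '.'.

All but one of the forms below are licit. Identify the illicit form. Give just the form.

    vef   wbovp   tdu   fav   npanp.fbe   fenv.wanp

vef — violates constraint 1: syllable 1 coda contains /f/, which is not a licensed coda consonant → illicit
wbovp — σ1 onset /wb/ (2C), coda /vp/ (2→1 falls) ok → licit
tdu — σ1 onset /td/ (2C), coda /∅/ ok → licit
fav — σ1 onset /f/, coda /v/ ok → licit
npanp.fbe — σ1 onset /np/ (2C), coda /np/ (3→1 falls) ok; σ2 onset /fb/ (2C), coda /∅/ ok → licit
fenv.wanp — σ1 onset /f/, coda /nv/ (3→2 falls) ok; σ2 onset /w/, coda /np/ (3→1 falls) ok → licit

vef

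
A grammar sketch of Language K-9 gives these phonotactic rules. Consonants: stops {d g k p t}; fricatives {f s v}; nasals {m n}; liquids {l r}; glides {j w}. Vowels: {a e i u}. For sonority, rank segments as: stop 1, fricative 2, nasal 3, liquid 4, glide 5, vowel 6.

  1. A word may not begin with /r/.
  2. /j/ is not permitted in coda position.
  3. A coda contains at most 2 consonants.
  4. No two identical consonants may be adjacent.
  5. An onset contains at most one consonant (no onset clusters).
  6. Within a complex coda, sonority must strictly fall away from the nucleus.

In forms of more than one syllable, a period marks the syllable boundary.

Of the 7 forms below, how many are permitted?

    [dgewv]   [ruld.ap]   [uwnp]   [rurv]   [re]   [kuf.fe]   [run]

[dgewv] — violates constraint 5: syllable 1 onset /dg/ has 2 consonants (> 1) → not permitted
[ruld.ap] — violates constraint 1: word begins with /r/ → not permitted
[uwnp] — violates constraint 3: syllable 1 coda /wnp/ has 3 consonants (> 2) → not permitted
[rurv] — violates constraint 1: word begins with /r/ → not permitted
[re] — violates constraint 1: word begins with /r/ → not permitted
[kuf.fe] — violates constraint 4: adjacent identical consonants /ff/ → not permitted
[run] — violates constraint 1: word begins with /r/ → not permitted
No form is permitted → 0.

0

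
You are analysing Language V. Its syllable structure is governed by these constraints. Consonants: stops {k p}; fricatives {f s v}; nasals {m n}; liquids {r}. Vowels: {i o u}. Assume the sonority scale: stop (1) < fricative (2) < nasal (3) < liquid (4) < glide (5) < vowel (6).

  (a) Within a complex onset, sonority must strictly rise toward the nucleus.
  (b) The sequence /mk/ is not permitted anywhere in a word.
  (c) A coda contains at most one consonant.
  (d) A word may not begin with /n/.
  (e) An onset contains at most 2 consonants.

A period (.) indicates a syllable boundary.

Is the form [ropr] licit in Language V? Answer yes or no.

no

[ropr] — violates constraint (c): syllable 1 coda /pr/ has 2 consonants (> 1) → illicit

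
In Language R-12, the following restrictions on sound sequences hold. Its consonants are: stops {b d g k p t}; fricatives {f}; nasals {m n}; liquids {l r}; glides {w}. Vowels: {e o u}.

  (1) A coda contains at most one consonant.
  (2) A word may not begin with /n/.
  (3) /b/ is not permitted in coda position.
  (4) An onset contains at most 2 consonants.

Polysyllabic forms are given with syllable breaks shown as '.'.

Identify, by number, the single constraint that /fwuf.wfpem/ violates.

/fwuf.wfpem/: syllable 2 onset /wfp/ has 3 consonants (> 2).
This is a violation of constraint 4: "An onset contains at most 2 consonants."
The remaining constraints (1, 2, 3) are satisfied.

4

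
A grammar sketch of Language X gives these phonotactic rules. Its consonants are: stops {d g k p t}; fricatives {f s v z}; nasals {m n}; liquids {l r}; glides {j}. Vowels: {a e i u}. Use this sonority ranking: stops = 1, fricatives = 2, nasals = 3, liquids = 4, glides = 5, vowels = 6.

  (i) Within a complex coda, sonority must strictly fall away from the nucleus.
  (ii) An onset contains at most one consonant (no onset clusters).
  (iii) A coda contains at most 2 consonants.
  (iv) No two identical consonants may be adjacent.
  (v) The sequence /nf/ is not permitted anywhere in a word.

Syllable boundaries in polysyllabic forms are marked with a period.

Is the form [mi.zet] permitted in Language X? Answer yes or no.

[mi.zet] — σ1 onset /m/, coda /∅/ ok; σ2 onset /z/, coda /t/ ok → permitted

yes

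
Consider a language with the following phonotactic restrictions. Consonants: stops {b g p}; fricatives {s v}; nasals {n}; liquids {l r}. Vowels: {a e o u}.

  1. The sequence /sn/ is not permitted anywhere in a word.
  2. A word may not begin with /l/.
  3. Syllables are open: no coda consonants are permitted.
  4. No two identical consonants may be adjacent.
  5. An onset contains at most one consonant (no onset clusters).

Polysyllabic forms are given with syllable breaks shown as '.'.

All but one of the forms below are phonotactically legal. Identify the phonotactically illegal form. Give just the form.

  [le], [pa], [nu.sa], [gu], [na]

[le] — violates constraint 2: word begins with /l/ → phonotactically illegal
[pa] — σ1 onset /p/, coda /∅/ ok → phonotactically legal
[nu.sa] — σ1 onset /n/, coda /∅/ ok; σ2 onset /s/, coda /∅/ ok → phonotactically legal
[gu] — σ1 onset /g/, coda /∅/ ok → phonotactically legal
[na] — σ1 onset /n/, coda /∅/ ok → phonotactically legal

[le]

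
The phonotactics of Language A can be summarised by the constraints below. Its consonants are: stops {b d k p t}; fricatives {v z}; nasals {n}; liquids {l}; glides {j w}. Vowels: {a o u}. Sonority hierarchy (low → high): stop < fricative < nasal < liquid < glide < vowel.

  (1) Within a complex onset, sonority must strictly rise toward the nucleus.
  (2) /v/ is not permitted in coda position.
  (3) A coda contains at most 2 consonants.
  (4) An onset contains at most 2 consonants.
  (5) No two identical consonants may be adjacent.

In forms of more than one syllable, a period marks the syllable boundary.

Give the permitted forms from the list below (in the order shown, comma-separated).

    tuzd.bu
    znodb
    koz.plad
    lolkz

tuzd.bu, znodb, koz.plad

tuzd.bu — σ1 onset /t/, coda /zd/ (2C) ok; σ2 onset /b/, coda /∅/ ok → permitted
znodb — σ1 onset /zn/ (2→3 rises), coda /db/ (2C) ok → permitted
koz.plad — σ1 onset /k/, coda /z/ ok; σ2 onset /pl/ (1→4 rises), coda /d/ ok → permitted
lolkz — violates constraint 3: syllable 1 coda /lkz/ has 3 consonants (> 2) → not permitted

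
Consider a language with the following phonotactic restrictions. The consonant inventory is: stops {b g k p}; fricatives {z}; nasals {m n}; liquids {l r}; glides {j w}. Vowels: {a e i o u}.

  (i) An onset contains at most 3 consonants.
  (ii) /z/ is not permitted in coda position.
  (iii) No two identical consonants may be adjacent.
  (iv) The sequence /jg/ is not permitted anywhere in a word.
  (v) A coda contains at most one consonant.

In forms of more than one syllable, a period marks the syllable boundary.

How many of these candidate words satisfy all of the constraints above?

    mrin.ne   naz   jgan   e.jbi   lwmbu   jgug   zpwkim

mrin.ne — violates constraint (iii): adjacent identical consonants /nn/ → not permitted
naz — violates constraint (ii): syllable 1 coda contains /z/ → not permitted
jgan — violates constraint (iv): contains banned sequence /jg/ → not permitted
e.jbi — σ1 onset /∅/, coda /∅/ ok; σ2 onset /jb/ (2C), coda /∅/ ok → permitted
lwmbu — violates constraint (i): syllable 1 onset /lwmb/ has 4 consonants (> 3) → not permitted
jgug — violates constraint (iv): contains banned sequence /jg/ → not permitted
zpwkim — violates constraint (i): syllable 1 onset /zpwk/ has 4 consonants (> 3) → not permitted
Permitted: e.jbi → 1.

1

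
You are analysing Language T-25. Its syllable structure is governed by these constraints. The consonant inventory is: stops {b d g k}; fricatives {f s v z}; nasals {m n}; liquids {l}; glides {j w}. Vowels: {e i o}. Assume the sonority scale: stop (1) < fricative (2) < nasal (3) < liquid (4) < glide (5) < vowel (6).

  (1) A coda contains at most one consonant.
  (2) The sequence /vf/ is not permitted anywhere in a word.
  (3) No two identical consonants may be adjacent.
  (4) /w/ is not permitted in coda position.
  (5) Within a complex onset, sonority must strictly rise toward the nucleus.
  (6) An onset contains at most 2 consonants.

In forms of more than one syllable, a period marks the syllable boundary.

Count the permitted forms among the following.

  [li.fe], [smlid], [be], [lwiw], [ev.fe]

[li.fe] — σ1 onset /l/, coda /∅/ ok; σ2 onset /f/, coda /∅/ ok → permitted
[smlid] — violates constraint 6: syllable 1 onset /sml/ has 3 consonants (> 2) → not permitted
[be] — σ1 onset /b/, coda /∅/ ok → permitted
[lwiw] — violates constraint 4: syllable 1 coda contains /w/ → not permitted
[ev.fe] — violates constraint 2: contains banned sequence /vf/ → not permitted
Permitted: [li.fe], [be] → 2.

2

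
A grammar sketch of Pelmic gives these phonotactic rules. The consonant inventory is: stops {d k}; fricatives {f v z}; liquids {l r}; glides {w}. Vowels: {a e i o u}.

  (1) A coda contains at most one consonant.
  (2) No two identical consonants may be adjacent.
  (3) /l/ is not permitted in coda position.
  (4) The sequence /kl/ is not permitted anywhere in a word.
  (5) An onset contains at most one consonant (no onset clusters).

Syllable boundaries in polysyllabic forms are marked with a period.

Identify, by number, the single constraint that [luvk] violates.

1

[luvk]: syllable 1 coda /vk/ has 2 consonants (> 1).
This is a violation of constraint 1: "A coda contains at most one consonant."
The remaining constraints (2, 3, 4, 5) are satisfied.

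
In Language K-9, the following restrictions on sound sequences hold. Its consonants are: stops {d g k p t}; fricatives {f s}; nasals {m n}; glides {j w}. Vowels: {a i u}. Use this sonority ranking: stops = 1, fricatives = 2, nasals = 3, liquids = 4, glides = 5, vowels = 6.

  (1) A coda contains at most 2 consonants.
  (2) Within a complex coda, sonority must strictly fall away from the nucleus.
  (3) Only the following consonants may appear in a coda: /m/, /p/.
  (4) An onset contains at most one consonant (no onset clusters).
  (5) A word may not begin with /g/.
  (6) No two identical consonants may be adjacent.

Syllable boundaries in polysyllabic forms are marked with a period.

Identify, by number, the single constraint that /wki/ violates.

4

/wki/: syllable 1 onset /wk/ has 2 consonants (> 1).
This is a violation of constraint 4: "An onset contains at most one consonant (no onset clusters)."
The remaining constraints (1, 2, 3, 5, 6) are satisfied.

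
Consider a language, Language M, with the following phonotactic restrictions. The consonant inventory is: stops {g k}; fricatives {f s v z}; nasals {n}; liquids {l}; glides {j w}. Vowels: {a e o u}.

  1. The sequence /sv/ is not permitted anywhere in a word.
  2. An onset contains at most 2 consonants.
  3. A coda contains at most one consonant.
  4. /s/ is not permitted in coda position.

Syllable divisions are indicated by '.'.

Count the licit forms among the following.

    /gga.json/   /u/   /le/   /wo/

4

/gga.json/ — σ1 onset /gg/ (2C), coda /∅/ ok; σ2 onset /js/ (2C), coda /n/ ok → licit
/u/ — σ1 onset /∅/, coda /∅/ ok → licit
/le/ — σ1 onset /l/, coda /∅/ ok → licit
/wo/ — σ1 onset /w/, coda /∅/ ok → licit
Licit: /gga.json/, /u/, /le/, /wo/ → 4.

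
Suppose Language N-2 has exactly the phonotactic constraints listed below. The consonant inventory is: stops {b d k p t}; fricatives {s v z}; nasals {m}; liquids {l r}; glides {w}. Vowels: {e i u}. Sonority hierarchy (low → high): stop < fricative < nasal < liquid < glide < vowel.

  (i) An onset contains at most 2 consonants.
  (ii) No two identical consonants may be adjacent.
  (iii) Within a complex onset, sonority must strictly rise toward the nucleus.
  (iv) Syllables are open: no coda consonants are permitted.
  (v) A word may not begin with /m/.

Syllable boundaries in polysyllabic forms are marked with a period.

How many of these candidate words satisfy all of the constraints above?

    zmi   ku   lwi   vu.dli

4

zmi — σ1 onset /zm/ (2→3 rises), coda /∅/ ok → phonotactically legal
ku — σ1 onset /k/, coda /∅/ ok → phonotactically legal
lwi — σ1 onset /lw/ (4→5 rises), coda /∅/ ok → phonotactically legal
vu.dli — σ1 onset /v/, coda /∅/ ok; σ2 onset /dl/ (1→4 rises), coda /∅/ ok → phonotactically legal
Phonotactically legal: zmi, ku, lwi, vu.dli → 4.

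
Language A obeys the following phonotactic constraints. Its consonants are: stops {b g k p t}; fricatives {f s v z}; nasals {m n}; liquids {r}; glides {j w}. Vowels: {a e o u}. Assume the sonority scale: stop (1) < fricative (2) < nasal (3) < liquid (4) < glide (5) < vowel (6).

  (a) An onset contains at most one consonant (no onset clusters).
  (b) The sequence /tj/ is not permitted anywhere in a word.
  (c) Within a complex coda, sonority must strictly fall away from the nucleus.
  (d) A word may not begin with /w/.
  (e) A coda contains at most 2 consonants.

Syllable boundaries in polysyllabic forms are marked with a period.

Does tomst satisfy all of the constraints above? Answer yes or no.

no

tomst — violates constraint (e): syllable 1 coda /mst/ has 3 consonants (> 2) → illicit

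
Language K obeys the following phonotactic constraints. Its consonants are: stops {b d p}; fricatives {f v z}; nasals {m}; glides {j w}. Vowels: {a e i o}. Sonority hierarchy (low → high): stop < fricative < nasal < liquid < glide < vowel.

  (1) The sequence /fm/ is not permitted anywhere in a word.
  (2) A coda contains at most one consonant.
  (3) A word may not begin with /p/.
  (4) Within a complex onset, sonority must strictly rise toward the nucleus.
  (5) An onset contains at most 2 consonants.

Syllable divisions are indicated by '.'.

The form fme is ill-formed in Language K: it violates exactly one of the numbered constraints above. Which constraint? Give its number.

1

fme: contains banned sequence /fm/.
This is a violation of constraint 1: "The sequence /fm/ is not permitted anywhere in a word."
The remaining constraints (2, 3, 4, 5) are satisfied.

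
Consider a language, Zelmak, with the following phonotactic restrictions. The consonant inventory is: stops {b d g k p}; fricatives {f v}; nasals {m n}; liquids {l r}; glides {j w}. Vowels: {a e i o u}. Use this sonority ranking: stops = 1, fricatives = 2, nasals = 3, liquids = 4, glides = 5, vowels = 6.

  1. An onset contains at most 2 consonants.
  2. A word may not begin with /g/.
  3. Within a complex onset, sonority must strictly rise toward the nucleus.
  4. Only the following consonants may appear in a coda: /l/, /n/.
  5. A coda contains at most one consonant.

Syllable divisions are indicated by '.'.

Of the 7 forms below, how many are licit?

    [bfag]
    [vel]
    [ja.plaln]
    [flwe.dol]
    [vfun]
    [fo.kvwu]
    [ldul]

1

[bfag] — violates constraint 4: syllable 1 coda contains /g/, which is not a licensed coda consonant → illicit
[vel] — σ1 onset /v/, coda /l/ ok → licit
[ja.plaln] — violates constraint 5: syllable 2 coda /ln/ has 2 consonants (> 1) → illicit
[flwe.dol] — violates constraint 1: syllable 1 onset /flw/ has 3 consonants (> 2) → illicit
[vfun] — violates constraint 3: syllable 1 onset /vf/: /v/ (fricative, 2) → /f/ (fricative, 2) does not rise → illicit
[fo.kvwu] — violates constraint 1: syllable 2 onset /kvw/ has 3 consonants (> 2) → illicit
[ldul] — violates constraint 3: syllable 1 onset /ld/: /l/ (liquid, 4) → /d/ (stop, 1) does not rise → illicit
Licit: [vel] → 1.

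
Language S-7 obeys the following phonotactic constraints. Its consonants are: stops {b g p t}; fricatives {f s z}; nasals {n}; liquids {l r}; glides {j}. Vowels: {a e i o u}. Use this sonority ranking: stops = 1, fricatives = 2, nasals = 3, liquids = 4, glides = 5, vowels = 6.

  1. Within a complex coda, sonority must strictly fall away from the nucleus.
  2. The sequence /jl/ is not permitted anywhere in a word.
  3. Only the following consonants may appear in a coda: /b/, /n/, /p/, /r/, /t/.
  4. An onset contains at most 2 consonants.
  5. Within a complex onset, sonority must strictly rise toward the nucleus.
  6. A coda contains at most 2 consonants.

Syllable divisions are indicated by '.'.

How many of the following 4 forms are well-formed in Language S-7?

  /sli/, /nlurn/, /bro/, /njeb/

/sli/ — σ1 onset /sl/ (2→4 rises), coda /∅/ ok → well-formed
/nlurn/ — σ1 onset /nl/ (3→4 rises), coda /rn/ (4→3 falls) ok → well-formed
/bro/ — σ1 onset /br/ (1→4 rises), coda /∅/ ok → well-formed
/njeb/ — σ1 onset /nj/ (3→5 rises), coda /b/ ok → well-formed
Well-formed: /sli/, /nlurn/, /bro/, /njeb/ → 4.

4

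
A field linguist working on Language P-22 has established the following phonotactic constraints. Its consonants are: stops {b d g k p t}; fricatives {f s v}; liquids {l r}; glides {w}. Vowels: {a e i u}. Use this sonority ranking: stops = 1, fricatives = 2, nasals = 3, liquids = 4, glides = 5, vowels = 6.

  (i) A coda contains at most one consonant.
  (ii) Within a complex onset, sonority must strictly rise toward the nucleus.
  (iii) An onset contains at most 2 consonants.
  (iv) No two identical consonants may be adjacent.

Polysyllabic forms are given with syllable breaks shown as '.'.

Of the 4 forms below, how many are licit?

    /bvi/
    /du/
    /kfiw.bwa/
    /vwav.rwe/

/bvi/ — σ1 onset /bv/ (1→2 rises), coda /∅/ ok → licit
/du/ — σ1 onset /d/, coda /∅/ ok → licit
/kfiw.bwa/ — σ1 onset /kf/ (1→2 rises), coda /w/ ok; σ2 onset /bw/ (1→5 rises), coda /∅/ ok → licit
/vwav.rwe/ — σ1 onset /vw/ (2→5 rises), coda /v/ ok; σ2 onset /rw/ (4→5 rises), coda /∅/ ok → licit
Licit: /bvi/, /du/, /kfiw.bwa/, /vwav.rwe/ → 4.

4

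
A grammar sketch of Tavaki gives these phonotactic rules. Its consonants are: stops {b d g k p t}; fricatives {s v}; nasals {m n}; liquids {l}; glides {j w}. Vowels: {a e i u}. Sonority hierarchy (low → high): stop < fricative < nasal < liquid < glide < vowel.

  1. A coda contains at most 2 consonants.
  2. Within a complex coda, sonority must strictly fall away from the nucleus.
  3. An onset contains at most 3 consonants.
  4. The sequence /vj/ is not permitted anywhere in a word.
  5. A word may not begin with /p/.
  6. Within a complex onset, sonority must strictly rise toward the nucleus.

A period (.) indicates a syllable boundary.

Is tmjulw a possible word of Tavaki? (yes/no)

no

tmjulw — violates constraint 2: syllable 1 coda /lw/: /l/ (liquid, 4) → /w/ (glide, 5) does not fall → ill-formed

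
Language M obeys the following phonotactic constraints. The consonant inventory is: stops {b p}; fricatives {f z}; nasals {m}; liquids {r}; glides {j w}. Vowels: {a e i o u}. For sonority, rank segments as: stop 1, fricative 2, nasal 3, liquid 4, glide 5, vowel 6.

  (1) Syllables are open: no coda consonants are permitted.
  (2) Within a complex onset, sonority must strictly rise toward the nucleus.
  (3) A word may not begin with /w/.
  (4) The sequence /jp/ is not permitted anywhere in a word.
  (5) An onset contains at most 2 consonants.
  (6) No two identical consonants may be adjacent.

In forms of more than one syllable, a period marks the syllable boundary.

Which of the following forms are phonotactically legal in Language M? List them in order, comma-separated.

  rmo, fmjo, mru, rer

mru

rmo — violates constraint 2: syllable 1 onset /rm/: /r/ (liquid, 4) → /m/ (nasal, 3) does not rise → phonotactically illegal
fmjo — violates constraint 5: syllable 1 onset /fmj/ has 3 consonants (> 2) → phonotactically illegal
mru — σ1 onset /mr/ (3→4 rises), coda /∅/ ok → phonotactically legal
rer — violates constraint 1: syllable 1 coda /r/ has 1 consonant (> 0) → phonotactically illegal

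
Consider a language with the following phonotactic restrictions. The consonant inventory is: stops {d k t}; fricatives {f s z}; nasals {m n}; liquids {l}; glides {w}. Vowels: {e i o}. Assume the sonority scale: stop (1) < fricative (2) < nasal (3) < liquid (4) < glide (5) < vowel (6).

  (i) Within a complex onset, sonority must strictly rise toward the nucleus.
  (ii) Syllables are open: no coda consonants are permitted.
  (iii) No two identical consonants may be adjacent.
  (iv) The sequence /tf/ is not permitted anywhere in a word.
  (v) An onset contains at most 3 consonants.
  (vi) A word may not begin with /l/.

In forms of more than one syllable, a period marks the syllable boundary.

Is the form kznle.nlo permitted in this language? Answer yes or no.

kznle.nlo — violates constraint (v): syllable 1 onset /kznl/ has 4 consonants (> 3) → not permitted

no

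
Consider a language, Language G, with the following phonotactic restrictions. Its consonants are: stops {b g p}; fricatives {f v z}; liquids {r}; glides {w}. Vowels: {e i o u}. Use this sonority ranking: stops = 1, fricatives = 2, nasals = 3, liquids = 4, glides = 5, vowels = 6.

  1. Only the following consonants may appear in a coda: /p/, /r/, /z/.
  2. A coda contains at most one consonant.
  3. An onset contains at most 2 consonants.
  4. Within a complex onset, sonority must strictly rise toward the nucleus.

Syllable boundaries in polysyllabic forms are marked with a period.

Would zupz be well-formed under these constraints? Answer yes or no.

no

zupz — violates constraint 2: syllable 1 coda /pz/ has 2 consonants (> 1) → ill-formed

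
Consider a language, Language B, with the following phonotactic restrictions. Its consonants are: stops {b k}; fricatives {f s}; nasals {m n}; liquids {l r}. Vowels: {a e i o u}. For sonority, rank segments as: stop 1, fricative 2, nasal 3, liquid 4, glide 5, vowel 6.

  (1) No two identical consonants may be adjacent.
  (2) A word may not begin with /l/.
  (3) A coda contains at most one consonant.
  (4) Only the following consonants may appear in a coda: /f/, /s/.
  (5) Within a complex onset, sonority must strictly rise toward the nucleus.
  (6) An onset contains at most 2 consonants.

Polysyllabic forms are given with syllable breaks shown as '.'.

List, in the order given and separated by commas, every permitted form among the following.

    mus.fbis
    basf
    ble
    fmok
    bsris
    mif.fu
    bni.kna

ble, bni.kna

mus.fbis — violates constraint 5: syllable 2 onset /fb/: /f/ (fricative, 2) → /b/ (stop, 1) does not rise → not permitted
basf — violates constraint 3: syllable 1 coda /sf/ has 2 consonants (> 1) → not permitted
ble — σ1 onset /bl/ (1→4 rises), coda /∅/ ok → permitted
fmok — violates constraint 4: syllable 1 coda contains /k/, which is not a licensed coda consonant → not permitted
bsris — violates constraint 6: syllable 1 onset /bsr/ has 3 consonants (> 2) → not permitted
mif.fu — violates constraint 1: adjacent identical consonants /ff/ → not permitted
bni.kna — σ1 onset /bn/ (1→3 rises), coda /∅/ ok; σ2 onset /kn/ (1→3 rises), coda /∅/ ok → permitted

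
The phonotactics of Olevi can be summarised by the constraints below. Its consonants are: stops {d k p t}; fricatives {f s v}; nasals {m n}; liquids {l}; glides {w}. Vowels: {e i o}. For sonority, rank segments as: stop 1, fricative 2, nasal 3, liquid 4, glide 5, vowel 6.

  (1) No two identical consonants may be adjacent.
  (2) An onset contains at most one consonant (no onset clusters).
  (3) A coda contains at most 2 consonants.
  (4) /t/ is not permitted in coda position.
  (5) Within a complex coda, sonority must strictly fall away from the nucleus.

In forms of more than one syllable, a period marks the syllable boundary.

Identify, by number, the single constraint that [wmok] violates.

[wmok]: syllable 1 onset /wm/ has 2 consonants (> 1).
This is a violation of constraint 2: "An onset contains at most one consonant (no onset clusters)."
The remaining constraints (1, 3, 4, 5) are satisfied.

2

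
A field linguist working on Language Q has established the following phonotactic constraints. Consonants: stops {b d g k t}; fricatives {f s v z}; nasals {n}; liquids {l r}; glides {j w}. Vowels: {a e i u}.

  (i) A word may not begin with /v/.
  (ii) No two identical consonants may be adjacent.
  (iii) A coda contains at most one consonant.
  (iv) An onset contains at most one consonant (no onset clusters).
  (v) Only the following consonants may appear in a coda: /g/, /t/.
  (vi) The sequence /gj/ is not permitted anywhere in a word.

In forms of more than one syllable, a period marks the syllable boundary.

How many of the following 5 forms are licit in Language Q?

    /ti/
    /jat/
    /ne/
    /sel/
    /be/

/ti/ — σ1 onset /t/, coda /∅/ ok → licit
/jat/ — σ1 onset /j/, coda /t/ ok → licit
/ne/ — σ1 onset /n/, coda /∅/ ok → licit
/sel/ — violates constraint (v): syllable 1 coda contains /l/, which is not a licensed coda consonant → illicit
/be/ — σ1 onset /b/, coda /∅/ ok → licit
Licit: /ti/, /jat/, /ne/, /be/ → 4.

4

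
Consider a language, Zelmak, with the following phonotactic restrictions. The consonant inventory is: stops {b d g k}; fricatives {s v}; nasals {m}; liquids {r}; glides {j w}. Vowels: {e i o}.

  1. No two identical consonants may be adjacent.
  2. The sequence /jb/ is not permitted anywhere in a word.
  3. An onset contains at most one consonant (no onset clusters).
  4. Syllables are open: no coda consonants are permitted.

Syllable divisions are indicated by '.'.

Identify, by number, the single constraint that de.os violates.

de.os: syllable 2 coda /s/ has 1 consonant (> 0).
This is a violation of constraint 4: "Syllables are open: no coda consonants are permitted."
The remaining constraints (1, 2, 3) are satisfied.

4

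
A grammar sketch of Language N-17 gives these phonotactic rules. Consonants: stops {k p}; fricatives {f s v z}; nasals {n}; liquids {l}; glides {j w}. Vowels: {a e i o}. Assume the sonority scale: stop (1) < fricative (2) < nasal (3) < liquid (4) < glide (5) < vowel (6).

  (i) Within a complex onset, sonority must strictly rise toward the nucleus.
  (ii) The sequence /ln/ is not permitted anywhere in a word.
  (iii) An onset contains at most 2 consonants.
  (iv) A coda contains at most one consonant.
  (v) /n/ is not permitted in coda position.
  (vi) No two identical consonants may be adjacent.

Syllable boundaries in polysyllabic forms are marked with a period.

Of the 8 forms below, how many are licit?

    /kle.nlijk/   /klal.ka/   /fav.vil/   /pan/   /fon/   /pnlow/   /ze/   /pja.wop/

3

/kle.nlijk/ — violates constraint (iv): syllable 2 coda /jk/ has 2 consonants (> 1) → illicit
/klal.ka/ — σ1 onset /kl/ (1→4 rises), coda /l/ ok; σ2 onset /k/, coda /∅/ ok → licit
/fav.vil/ — violates constraint (vi): adjacent identical consonants /vv/ → illicit
/pan/ — violates constraint (v): syllable 1 coda contains /n/ → illicit
/fon/ — violates constraint (v): syllable 1 coda contains /n/ → illicit
/pnlow/ — violates constraint (iii): syllable 1 onset /pnl/ has 3 consonants (> 2) → illicit
/ze/ — σ1 onset /z/, coda /∅/ ok → licit
/pja.wop/ — σ1 onset /pj/ (1→5 rises), coda /∅/ ok; σ2 onset /w/, coda /p/ ok → licit
Licit: /klal.ka/, /ze/, /pja.wop/ → 3.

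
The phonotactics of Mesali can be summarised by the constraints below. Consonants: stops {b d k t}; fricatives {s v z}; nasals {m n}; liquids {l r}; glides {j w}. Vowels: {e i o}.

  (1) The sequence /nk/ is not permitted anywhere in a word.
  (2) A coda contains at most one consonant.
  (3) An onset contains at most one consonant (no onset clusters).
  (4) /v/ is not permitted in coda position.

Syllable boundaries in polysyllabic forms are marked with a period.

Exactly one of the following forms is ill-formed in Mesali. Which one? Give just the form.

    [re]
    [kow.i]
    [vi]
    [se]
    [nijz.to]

[nijz.to]

[re] — σ1 onset /r/, coda /∅/ ok → well-formed
[kow.i] — σ1 onset /k/, coda /w/ ok; σ2 onset /∅/, coda /∅/ ok → well-formed
[vi] — σ1 onset /v/, coda /∅/ ok → well-formed
[se] — σ1 onset /s/, coda /∅/ ok → well-formed
[nijz.to] — violates constraint 2: syllable 1 coda /jz/ has 2 consonants (> 1) → ill-formed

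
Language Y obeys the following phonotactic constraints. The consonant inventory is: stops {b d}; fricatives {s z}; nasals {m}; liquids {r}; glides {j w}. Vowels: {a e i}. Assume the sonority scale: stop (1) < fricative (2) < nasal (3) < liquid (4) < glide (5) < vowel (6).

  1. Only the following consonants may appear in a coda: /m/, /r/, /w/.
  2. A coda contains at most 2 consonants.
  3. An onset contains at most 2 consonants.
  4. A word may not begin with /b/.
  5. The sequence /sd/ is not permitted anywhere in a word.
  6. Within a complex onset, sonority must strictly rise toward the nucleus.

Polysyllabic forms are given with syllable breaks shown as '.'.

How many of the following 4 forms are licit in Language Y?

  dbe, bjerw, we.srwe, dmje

0

dbe — violates constraint 6: syllable 1 onset /db/: /d/ (stop, 1) → /b/ (stop, 1) does not rise → illicit
bjerw — violates constraint 4: word begins with /b/ → illicit
we.srwe — violates constraint 3: syllable 2 onset /srw/ has 3 consonants (> 2) → illicit
dmje — violates constraint 3: syllable 1 onset /dmj/ has 3 consonants (> 2) → illicit
No form is licit → 0.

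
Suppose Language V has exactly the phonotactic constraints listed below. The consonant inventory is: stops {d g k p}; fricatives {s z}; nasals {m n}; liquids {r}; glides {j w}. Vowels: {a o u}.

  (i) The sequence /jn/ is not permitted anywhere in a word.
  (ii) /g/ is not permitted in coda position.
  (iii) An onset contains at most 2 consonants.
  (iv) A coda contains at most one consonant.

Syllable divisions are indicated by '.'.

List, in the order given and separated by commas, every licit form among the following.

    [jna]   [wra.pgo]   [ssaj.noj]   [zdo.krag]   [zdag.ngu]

[wra.pgo]

[jna] — violates constraint (i): contains banned sequence /jn/ → illicit
[wra.pgo] — σ1 onset /wr/ (2C), coda /∅/ ok; σ2 onset /pg/ (2C), coda /∅/ ok → licit
[ssaj.noj] — violates constraint (i): contains banned sequence /jn/ → illicit
[zdo.krag] — violates constraint (ii): syllable 2 coda contains /g/ → illicit
[zdag.ngu] — violates constraint (ii): syllable 1 coda contains /g/ → illicit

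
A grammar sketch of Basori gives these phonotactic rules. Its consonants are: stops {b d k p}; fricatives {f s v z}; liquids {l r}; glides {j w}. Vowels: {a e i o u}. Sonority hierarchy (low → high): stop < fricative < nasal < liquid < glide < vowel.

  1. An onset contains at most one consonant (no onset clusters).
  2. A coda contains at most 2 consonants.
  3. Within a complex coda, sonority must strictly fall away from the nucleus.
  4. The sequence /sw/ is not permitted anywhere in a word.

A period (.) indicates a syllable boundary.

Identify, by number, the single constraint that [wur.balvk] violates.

[wur.balvk]: syllable 2 coda /lvk/ has 3 consonants (> 2).
This is a violation of constraint 2: "A coda contains at most 2 consonants."
The remaining constraints (1, 3, 4) are satisfied.

2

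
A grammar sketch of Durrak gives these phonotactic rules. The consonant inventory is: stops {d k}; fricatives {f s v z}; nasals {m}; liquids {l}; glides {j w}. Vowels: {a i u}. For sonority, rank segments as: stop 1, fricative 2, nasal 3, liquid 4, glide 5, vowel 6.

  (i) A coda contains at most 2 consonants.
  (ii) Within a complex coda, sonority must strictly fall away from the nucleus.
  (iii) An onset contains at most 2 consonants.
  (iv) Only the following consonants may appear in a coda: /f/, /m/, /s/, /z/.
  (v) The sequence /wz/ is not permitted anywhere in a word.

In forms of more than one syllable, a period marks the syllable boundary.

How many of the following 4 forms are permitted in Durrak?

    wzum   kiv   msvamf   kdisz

0

wzum — violates constraint (v): contains banned sequence /wz/ → not permitted
kiv — violates constraint (iv): syllable 1 coda contains /v/, which is not a licensed coda consonant → not permitted
msvamf — violates constraint (iii): syllable 1 onset /msv/ has 3 consonants (> 2) → not permitted
kdisz — violates constraint (ii): syllable 1 coda /sz/: /s/ (fricative, 2) → /z/ (fricative, 2) does not fall → not permitted
No form is permitted → 0.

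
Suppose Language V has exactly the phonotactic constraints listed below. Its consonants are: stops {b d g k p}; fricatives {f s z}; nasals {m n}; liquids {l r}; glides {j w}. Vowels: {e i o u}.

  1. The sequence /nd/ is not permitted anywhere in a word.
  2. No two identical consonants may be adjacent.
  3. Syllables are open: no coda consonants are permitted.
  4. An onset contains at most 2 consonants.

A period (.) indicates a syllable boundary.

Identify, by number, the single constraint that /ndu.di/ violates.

/ndu.di/: contains banned sequence /nd/.
This is a violation of constraint 1: "The sequence /nd/ is not permitted anywhere in a word."
The remaining constraints (2, 3, 4) are satisfied.

1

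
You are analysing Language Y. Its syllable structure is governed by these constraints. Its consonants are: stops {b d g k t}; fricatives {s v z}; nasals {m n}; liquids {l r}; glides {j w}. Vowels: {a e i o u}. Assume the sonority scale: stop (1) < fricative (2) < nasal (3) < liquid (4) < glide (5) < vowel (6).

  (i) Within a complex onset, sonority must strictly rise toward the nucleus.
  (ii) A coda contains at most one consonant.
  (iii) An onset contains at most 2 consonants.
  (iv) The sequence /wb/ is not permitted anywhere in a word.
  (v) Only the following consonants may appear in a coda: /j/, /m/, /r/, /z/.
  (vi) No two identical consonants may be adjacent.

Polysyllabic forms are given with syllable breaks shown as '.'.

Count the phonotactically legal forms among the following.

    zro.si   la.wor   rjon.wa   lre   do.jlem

2

zro.si — σ1 onset /zr/ (2→4 rises), coda /∅/ ok; σ2 onset /s/, coda /∅/ ok → phonotactically legal
la.wor — σ1 onset /l/, coda /∅/ ok; σ2 onset /w/, coda /r/ ok → phonotactically legal
rjon.wa — violates constraint (v): syllable 1 coda contains /n/, which is not a licensed coda consonant → phonotactically illegal
lre — violates constraint (i): syllable 1 onset /lr/: /l/ (liquid, 4) → /r/ (liquid, 4) does not rise → phonotactically illegal
do.jlem — violates constraint (i): syllable 2 onset /jl/: /j/ (glide, 5) → /l/ (liquid, 4) does not rise → phonotactically illegal
Phonotactically legal: zro.si, la.wor → 2.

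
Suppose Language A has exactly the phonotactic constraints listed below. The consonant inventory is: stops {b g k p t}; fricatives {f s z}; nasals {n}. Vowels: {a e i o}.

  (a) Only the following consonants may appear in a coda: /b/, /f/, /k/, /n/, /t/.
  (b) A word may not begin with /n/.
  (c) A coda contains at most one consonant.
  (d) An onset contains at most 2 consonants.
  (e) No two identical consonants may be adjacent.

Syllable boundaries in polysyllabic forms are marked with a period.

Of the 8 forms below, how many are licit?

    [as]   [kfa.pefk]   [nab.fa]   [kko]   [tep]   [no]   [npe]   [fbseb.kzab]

0

[as] — violates constraint (a): syllable 1 coda contains /s/, which is not a licensed coda consonant → illicit
[kfa.pefk] — violates constraint (c): syllable 2 coda /fk/ has 2 consonants (> 1) → illicit
[nab.fa] — violates constraint (b): word begins with /n/ → illicit
[kko] — violates constraint (e): adjacent identical consonants /kk/ → illicit
[tep] — violates constraint (a): syllable 1 coda contains /p/, which is not a licensed coda consonant → illicit
[no] — violates constraint (b): word begins with /n/ → illicit
[npe] — violates constraint (b): word begins with /n/ → illicit
[fbseb.kzab] — violates constraint (d): syllable 1 onset /fbs/ has 3 consonants (> 2) → illicit
No form is licit → 0.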